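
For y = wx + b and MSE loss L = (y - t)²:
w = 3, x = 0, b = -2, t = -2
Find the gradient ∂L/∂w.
∂L/∂w = 0

y = wx + b = (3)(0) + -2 = -2
∂L/∂y = 2(y - t) = 2(-2 - -2) = 0
∂y/∂w = x = 0
∂L/∂w = ∂L/∂y · ∂y/∂w = 0 × 0 = 0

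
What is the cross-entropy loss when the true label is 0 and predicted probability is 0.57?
L = 0.844

L = -0·log(0.57) - 1·log(0.43) = -log(0.43) = 0.844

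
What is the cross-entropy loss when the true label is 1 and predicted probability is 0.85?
L = 0.1625

L = -1·log(0.85) - 0·log(0.15) = -log(0.85) = 0.1625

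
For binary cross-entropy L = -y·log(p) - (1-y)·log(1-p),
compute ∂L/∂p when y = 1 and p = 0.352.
∂L/∂p = -2.841

∂L/∂p = -y/p + (1-y)/(1-p) = -1/0.352 + 0 = -2.841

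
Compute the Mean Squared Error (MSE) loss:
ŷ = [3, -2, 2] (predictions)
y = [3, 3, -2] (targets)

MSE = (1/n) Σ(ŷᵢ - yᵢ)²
MSE = 13.67

MSE = (1/3)((3-3)² + (-2-3)² + (2--2)²) = (1/3)(0 + 25 + 16) = 13.67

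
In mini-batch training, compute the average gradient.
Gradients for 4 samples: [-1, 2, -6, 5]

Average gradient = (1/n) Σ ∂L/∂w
Average gradient = 0

Average = (1/4)(-1 + 2 + -6 + 5) = 0/4 = 0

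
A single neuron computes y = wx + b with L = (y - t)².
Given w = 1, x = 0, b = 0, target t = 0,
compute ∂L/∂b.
∂L/∂b = 0

y = wx + b = (1)(0) + 0 = 0
∂L/∂y = 2(y - t) = 2(0 - 0) = 0
∂y/∂b = 1
∂L/∂b = ∂L/∂y · ∂y/∂b = 0 × 1 = 0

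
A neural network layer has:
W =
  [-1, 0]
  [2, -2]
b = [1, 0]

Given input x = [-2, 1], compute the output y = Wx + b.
y = [3, -6]

Wx = [-1×-2 + 0×1, 2×-2 + -2×1]
   = [2, -6]
y = Wx + b = [2 + 1, -6 + 0] = [3, -6]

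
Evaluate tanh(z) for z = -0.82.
-0.6751

tanh(-0.82) = (e^(-0.82) - e^(0.82))/(e^(-0.82) + e^(0.82)) = -0.6751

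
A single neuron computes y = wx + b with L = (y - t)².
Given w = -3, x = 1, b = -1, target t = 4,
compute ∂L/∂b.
∂L/∂b = -16

y = wx + b = (-3)(1) + -1 = -4
∂L/∂y = 2(y - t) = 2(-4 - 4) = -16
∂y/∂b = 1
∂L/∂b = ∂L/∂y · ∂y/∂b = -16 × 1 = -16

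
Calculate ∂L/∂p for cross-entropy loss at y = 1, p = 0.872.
∂L/∂p = -1.147

∂L/∂p = -y/p + (1-y)/(1-p) = -1/0.872 + 0 = -1.147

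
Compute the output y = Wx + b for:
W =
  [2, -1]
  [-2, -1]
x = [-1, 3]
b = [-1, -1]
y = [-6, -2]

Wx = [2×-1 + -1×3, -2×-1 + -1×3]
   = [-5, -1]
y = Wx + b = [-5 + -1, -1 + -1] = [-6, -2]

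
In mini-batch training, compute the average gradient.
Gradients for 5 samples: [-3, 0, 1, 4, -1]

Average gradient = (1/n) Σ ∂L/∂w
Average gradient = 0.2

Average = (1/5)(-3 + 0 + 1 + 4 + -1) = 1/5 = 0.2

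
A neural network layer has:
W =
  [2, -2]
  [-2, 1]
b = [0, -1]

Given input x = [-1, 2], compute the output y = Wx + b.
y = [-6, 3]

Wx = [2×-1 + -2×2, -2×-1 + 1×2]
   = [-6, 4]
y = Wx + b = [-6 + 0, 4 + -1] = [-6, 3]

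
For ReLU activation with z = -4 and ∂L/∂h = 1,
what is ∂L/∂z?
∂L/∂z = 0

h = ReLU(-4) = 0
Since z < 0: ∂h/∂z = 0
∂L/∂z = ∂L/∂h · ∂h/∂z = 1 × 0 = 0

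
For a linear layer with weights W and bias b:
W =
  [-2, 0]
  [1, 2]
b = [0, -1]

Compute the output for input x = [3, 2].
y = [-6, 6]

Wx = [-2×3 + 0×2, 1×3 + 2×2]
   = [-6, 7]
y = Wx + b = [-6 + 0, 7 + -1] = [-6, 6]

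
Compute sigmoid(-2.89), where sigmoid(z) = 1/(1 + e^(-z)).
0.05265

sigmoid(-2.89) = 1/(1 + e^(2.89)) = 1/(1 + 17.99) = 0.05265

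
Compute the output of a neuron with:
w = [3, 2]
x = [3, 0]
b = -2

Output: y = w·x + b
y = 7

y = (3)(3) + (2)(0) + -2 = 7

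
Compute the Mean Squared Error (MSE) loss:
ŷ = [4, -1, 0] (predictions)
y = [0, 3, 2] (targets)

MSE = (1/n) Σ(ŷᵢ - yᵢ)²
MSE = 12

MSE = (1/3)((4-0)² + (-1-3)² + (0-2)²) = (1/3)(16 + 16 + 4) = 12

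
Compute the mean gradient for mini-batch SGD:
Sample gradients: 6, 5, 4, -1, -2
Average gradient = 2.4

Average = (1/5)(6 + 5 + 4 + -1 + -2) = 12/5 = 2.4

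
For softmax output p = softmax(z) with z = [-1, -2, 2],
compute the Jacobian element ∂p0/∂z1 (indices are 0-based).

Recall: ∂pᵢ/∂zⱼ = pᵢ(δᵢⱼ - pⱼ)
∂p0/∂z1 = -0.0007993

p = softmax(z) = [0.04661, 0.01715, 0.9362]
p0 = 0.04661, p1 = 0.01715

∂p0/∂z1 = -p0 × p1 = -0.04661 × 0.01715 = -0.0007993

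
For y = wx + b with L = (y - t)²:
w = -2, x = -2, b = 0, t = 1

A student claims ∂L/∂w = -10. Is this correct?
Incorrect

y = (-2)(-2) + 0 = 4
∂L/∂y = 2(y - t) = 2(4 - 1) = 6
∂y/∂w = x = -2
∂L/∂w = 6 × -2 = -12

Claimed value: -10
Incorrect: The correct gradient is -12.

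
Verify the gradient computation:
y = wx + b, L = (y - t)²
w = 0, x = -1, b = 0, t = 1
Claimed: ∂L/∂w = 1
Incorrect

y = (0)(-1) + 0 = 0
∂L/∂y = 2(y - t) = 2(0 - 1) = -2
∂y/∂w = x = -1
∂L/∂w = -2 × -1 = 2

Claimed value: 1
Incorrect: The correct gradient is 2.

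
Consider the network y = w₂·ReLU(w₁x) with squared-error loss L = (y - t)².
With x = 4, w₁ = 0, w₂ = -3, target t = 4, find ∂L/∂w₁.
∂L/∂w₁ = 0

Forward pass:
z = w₁x = 0×4 = 0
h = ReLU(0) = 0
y = w₂h = -3×0 = 0

Backward pass:
∂L/∂y = 2(y - t) = 2(0 - 4) = -8
∂y/∂h = w₂ = -3
∂h/∂z = 0 (ReLU derivative)
∂z/∂w₁ = x = 4

∂L/∂w₁ = -8 × -3 × 0 × 4 = 0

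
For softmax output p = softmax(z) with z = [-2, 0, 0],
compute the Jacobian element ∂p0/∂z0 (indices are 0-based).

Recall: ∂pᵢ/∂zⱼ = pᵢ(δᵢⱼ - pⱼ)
∂p0/∂z0 = 0.05936

p = softmax(z) = [0.06338, 0.4683, 0.4683]
p0 = 0.06338

∂p0/∂z0 = p0(1 - p0) = 0.06338 × (1 - 0.06338) = 0.05936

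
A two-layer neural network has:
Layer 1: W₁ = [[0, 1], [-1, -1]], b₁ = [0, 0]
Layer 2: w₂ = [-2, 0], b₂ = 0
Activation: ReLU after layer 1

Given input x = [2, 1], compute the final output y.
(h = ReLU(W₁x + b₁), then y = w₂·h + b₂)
y = -2

Layer 1 pre-activation: z₁ = [1, -3]
After ReLU: h = [1, 0]
Layer 2 output: y = -2×1 + 0×0 + 0 = -2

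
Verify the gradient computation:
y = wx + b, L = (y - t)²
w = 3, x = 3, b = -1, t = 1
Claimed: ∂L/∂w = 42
Correct

y = (3)(3) + -1 = 8
∂L/∂y = 2(y - t) = 2(8 - 1) = 14
∂y/∂w = x = 3
∂L/∂w = 14 × 3 = 42

Claimed value: 42
Correct: The correct gradient is 42.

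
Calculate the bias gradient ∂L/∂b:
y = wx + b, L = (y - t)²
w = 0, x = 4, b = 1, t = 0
∂L/∂b = 2

y = wx + b = (0)(4) + 1 = 1
∂L/∂y = 2(y - t) = 2(1 - 0) = 2
∂y/∂b = 1
∂L/∂b = ∂L/∂y · ∂y/∂b = 2 × 1 = 2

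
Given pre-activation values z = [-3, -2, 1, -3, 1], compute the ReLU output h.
h = [0, 0, 1, 0, 1]

ReLU applied element-wise: max(0,-3)=0, max(0,-2)=0, max(0,1)=1, max(0,-3)=0, max(0,1)=1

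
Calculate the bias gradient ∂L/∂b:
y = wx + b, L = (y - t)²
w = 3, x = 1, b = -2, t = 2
∂L/∂b = -2

y = wx + b = (3)(1) + -2 = 1
∂L/∂y = 2(y - t) = 2(1 - 2) = -2
∂y/∂b = 1
∂L/∂b = ∂L/∂y · ∂y/∂b = -2 × 1 = -2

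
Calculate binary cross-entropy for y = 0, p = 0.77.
L = 1.47

L = -0·log(0.77) - 1·log(0.23) = -log(0.23) = 1.47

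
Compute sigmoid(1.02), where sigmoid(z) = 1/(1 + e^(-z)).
0.735

sigmoid(1.02) = 1/(1 + e^(-1.02)) = 1/(1 + 0.3606) = 0.735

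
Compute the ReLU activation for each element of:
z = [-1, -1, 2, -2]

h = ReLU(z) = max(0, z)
h = [0, 0, 2, 0]

ReLU applied element-wise: max(0,-1)=0, max(0,-1)=0, max(0,2)=2, max(0,-2)=0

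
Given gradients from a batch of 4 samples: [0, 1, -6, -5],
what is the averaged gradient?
Average gradient = -2.5

Average = (1/4)(0 + 1 + -6 + -5) = -10/4 = -2.5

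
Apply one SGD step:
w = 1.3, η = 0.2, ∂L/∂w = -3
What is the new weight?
w_new = 1.9

w_new = w - η·∂L/∂w = 1.3 - 0.2×(-3) = 1.3 - (-0.6) = 1.9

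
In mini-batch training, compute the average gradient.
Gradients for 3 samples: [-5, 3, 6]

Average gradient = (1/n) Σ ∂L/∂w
Average gradient = 1.333

Average = (1/3)(-5 + 3 + 6) = 4/3 = 1.333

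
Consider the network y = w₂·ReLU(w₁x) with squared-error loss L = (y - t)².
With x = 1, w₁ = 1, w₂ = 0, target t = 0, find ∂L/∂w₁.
∂L/∂w₁ = 0

Forward pass:
z = w₁x = 1×1 = 1
h = ReLU(1) = 1
y = w₂h = 0×1 = 0

Backward pass:
∂L/∂y = 2(y - t) = 2(0 - 0) = 0
∂y/∂h = w₂ = 0
∂h/∂z = 1 (ReLU derivative)
∂z/∂w₁ = x = 1

∂L/∂w₁ = 0 × 0 × 1 × 1 = 0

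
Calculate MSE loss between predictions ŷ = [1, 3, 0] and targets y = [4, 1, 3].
MSE = 7.333

MSE = (1/3)((1-4)² + (3-1)² + (0-3)²) = (1/3)(9 + 4 + 9) = 7.333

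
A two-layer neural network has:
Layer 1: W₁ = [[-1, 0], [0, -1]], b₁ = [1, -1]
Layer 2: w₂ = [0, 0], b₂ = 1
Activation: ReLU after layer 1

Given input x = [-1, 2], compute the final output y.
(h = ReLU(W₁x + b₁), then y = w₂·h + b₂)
y = 1

Layer 1 pre-activation: z₁ = [2, -3]
After ReLU: h = [2, 0]
Layer 2 output: y = 0×2 + 0×0 + 1 = 1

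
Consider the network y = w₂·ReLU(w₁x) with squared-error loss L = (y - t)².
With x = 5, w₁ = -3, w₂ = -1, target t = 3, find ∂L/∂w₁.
∂L/∂w₁ = 0

Forward pass:
z = w₁x = -3×5 = -15
h = ReLU(-15) = 0
y = w₂h = -1×0 = 0

Backward pass:
∂L/∂y = 2(y - t) = 2(0 - 3) = -6
∂y/∂h = w₂ = -1
∂h/∂z = 0 (ReLU derivative)
∂z/∂w₁ = x = 5

∂L/∂w₁ = -6 × -1 × 0 × 5 = 0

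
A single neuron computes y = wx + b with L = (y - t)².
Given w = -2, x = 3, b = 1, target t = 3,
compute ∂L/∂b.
∂L/∂b = -16

y = wx + b = (-2)(3) + 1 = -5
∂L/∂y = 2(y - t) = 2(-5 - 3) = -16
∂y/∂b = 1
∂L/∂b = ∂L/∂y · ∂y/∂b = -16 × 1 = -16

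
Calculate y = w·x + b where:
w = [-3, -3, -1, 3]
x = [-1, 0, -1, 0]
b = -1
y = 3

y = (-3)(-1) + (-3)(0) + (-1)(-1) + (3)(0) + -1 = 3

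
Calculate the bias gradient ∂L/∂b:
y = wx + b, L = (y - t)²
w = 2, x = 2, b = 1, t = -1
∂L/∂b = 12

y = wx + b = (2)(2) + 1 = 5
∂L/∂y = 2(y - t) = 2(5 - -1) = 12
∂y/∂b = 1
∂L/∂b = ∂L/∂y · ∂y/∂b = 12 × 1 = 12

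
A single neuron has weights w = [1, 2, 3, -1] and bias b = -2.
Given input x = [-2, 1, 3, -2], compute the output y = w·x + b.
y = 9

y = (1)(-2) + (2)(1) + (3)(3) + (-1)(-2) + -2 = 9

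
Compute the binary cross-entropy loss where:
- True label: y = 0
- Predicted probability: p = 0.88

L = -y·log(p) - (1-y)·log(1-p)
L = 2.12

L = -0·log(0.88) - 1·log(0.12) = -log(0.12) = 2.12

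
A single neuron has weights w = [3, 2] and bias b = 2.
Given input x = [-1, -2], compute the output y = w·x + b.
y = -5

y = (3)(-1) + (2)(-2) + 2 = -5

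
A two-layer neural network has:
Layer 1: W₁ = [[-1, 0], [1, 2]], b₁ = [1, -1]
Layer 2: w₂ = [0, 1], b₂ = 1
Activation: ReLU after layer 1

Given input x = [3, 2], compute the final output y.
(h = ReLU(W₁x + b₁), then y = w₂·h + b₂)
y = 7

Layer 1 pre-activation: z₁ = [-2, 6]
After ReLU: h = [0, 6]
Layer 2 output: y = 0×0 + 1×6 + 1 = 7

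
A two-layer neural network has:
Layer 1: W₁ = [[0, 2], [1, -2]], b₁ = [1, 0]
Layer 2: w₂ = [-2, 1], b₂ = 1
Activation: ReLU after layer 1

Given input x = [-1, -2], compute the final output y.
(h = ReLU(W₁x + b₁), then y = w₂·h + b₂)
y = 4

Layer 1 pre-activation: z₁ = [-3, 3]
After ReLU: h = [0, 3]
Layer 2 output: y = -2×0 + 1×3 + 1 = 4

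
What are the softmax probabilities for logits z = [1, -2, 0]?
p = [0.7054, 0.0351, 0.2595]

exp(z) = [2.718, 0.1353, 1]
Sum = 3.854
p = [0.7054, 0.0351, 0.2595]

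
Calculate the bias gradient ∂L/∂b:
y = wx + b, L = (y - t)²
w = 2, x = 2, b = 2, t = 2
∂L/∂b = 8

y = wx + b = (2)(2) + 2 = 6
∂L/∂y = 2(y - t) = 2(6 - 2) = 8
∂y/∂b = 1
∂L/∂b = ∂L/∂y · ∂y/∂b = 8 × 1 = 8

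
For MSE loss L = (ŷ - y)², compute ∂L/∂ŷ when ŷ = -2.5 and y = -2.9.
∂L/∂ŷ = 0.8

∂L/∂ŷ = 2(ŷ - y) = 2(-2.5 - -2.9) = 2(0.4) = 0.8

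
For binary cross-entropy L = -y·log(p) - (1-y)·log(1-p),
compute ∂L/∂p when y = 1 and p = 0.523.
∂L/∂p = -1.912

∂L/∂p = -y/p + (1-y)/(1-p) = -1/0.523 + 0 = -1.912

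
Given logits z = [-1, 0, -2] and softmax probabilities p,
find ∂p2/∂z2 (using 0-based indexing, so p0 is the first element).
∂p2/∂z2 = 0.08193

p = softmax(z) = [0.2447, 0.6652, 0.09003]
p2 = 0.09003

∂p2/∂z2 = p2(1 - p2) = 0.09003 × (1 - 0.09003) = 0.08193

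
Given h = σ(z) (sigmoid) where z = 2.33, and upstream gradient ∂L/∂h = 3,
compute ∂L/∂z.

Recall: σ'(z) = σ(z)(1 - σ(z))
∂L/∂z = 0.2424

σ(2.33) = 0.9113
σ'(2.33) = σ(2.33)(1 - σ(2.33)) = 0.9113 × 0.08867 = 0.08081
∂L/∂z = ∂L/∂h · σ'(z) = 3 × 0.08081 = 0.2424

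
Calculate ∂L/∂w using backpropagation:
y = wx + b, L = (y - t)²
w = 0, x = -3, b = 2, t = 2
∂L/∂w = 0

y = wx + b = (0)(-3) + 2 = 2
∂L/∂y = 2(y - t) = 2(2 - 2) = 0
∂y/∂w = x = -3
∂L/∂w = ∂L/∂y · ∂y/∂w = 0 × -3 = 0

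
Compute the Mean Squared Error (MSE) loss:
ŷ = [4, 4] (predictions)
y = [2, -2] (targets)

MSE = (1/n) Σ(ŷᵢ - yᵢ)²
MSE = 20

MSE = (1/2)((4-2)² + (4--2)²) = (1/2)(4 + 36) = 20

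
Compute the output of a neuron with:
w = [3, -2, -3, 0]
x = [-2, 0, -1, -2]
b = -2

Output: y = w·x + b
y = -5

y = (3)(-2) + (-2)(0) + (-3)(-1) + (0)(-2) + -2 = -5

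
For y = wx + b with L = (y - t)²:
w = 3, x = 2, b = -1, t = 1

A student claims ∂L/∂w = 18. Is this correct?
Incorrect

y = (3)(2) + -1 = 5
∂L/∂y = 2(y - t) = 2(5 - 1) = 8
∂y/∂w = x = 2
∂L/∂w = 8 × 2 = 16

Claimed value: 18
Incorrect: The correct gradient is 16.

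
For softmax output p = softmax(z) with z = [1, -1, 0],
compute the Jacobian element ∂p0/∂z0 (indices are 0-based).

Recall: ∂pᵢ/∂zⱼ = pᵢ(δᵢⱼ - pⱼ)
∂p0/∂z0 = 0.2227

p = softmax(z) = [0.6652, 0.09003, 0.2447]
p0 = 0.6652

∂p0/∂z0 = p0(1 - p0) = 0.6652 × (1 - 0.6652) = 0.2227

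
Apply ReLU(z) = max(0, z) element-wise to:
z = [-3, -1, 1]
h = [0, 0, 1]

ReLU applied element-wise: max(0,-3)=0, max(0,-1)=0, max(0,1)=1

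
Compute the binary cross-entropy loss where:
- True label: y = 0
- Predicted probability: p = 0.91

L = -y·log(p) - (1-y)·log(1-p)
L = 2.408

L = -0·log(0.91) - 1·log(0.09) = -log(0.09) = 2.408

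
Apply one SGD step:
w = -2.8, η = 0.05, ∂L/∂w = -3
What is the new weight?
w_new = -2.65

w_new = w - η·∂L/∂w = -2.8 - 0.05×(-3) = -2.8 - (-0.15) = -2.65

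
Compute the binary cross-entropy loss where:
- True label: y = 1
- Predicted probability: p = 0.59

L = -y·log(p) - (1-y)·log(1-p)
L = 0.5276

L = -1·log(0.59) - 0·log(0.41) = -log(0.59) = 0.5276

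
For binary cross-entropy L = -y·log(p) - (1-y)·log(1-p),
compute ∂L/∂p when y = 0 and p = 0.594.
∂L/∂p = 2.463

∂L/∂p = -y/p + (1-y)/(1-p) = 0 + 1/0.406 = 2.463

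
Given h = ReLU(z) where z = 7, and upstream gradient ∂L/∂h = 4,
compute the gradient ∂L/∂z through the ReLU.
∂L/∂z = 4

h = ReLU(7) = 7
Since z > 0: ∂h/∂z = 1
∂L/∂z = ∂L/∂h · ∂h/∂z = 4 × 1 = 4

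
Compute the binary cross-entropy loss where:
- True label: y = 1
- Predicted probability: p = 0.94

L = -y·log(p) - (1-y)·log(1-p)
L = 0.06188

L = -1·log(0.94) - 0·log(0.06) = -log(0.94) = 0.06188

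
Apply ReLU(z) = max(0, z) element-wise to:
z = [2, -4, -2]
h = [2, 0, 0]

ReLU applied element-wise: max(0,2)=2, max(0,-4)=0, max(0,-2)=0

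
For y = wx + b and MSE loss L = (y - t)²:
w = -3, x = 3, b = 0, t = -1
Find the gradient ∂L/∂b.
∂L/∂b = -16

y = wx + b = (-3)(3) + 0 = -9
∂L/∂y = 2(y - t) = 2(-9 - -1) = -16
∂y/∂b = 1
∂L/∂b = ∂L/∂y · ∂y/∂b = -16 × 1 = -16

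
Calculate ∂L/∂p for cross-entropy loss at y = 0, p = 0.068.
∂L/∂p = 1.073

∂L/∂p = -y/p + (1-y)/(1-p) = 0 + 1/0.932 = 1.073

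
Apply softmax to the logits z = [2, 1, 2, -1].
p = [0.4136, 0.1522, 0.4136, 0.0206]

exp(z) = [7.389, 2.718, 7.389, 0.3679]
Sum = 17.86
p = [0.4136, 0.1522, 0.4136, 0.0206]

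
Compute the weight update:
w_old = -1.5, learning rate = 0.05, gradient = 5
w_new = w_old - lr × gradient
w_new = -1.75

w_new = w - η·∂L/∂w = -1.5 - 0.05×(5) = -1.5 - (0.25) = -1.75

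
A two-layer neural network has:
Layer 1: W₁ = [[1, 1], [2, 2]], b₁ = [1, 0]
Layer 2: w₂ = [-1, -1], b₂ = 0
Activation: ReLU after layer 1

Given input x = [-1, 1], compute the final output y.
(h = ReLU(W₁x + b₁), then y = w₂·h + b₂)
y = -1

Layer 1 pre-activation: z₁ = [1, 0]
After ReLU: h = [1, 0]
Layer 2 output: y = -1×1 + -1×0 + 0 = -1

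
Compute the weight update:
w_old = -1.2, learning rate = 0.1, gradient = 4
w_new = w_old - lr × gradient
w_new = -1.6

w_new = w - η·∂L/∂w = -1.2 - 0.1×(4) = -1.2 - (0.4) = -1.6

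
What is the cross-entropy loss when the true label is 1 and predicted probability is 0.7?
L = 0.3567

L = -1·log(0.7) - 0·log(0.3) = -log(0.7) = 0.3567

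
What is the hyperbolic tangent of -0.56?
-0.508

tanh(-0.56) = (e^(-0.56) - e^(0.56))/(e^(-0.56) + e^(0.56)) = -0.508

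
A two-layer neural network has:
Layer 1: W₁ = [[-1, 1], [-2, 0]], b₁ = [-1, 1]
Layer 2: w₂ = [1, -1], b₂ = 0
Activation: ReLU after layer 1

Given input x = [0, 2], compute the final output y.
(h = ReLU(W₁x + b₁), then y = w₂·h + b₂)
y = 0

Layer 1 pre-activation: z₁ = [1, 1]
After ReLU: h = [1, 1]
Layer 2 output: y = 1×1 + -1×1 + 0 = 0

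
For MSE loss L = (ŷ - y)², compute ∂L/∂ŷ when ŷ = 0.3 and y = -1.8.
∂L/∂ŷ = 4.2

∂L/∂ŷ = 2(ŷ - y) = 2(0.3 - -1.8) = 2(2.1) = 4.2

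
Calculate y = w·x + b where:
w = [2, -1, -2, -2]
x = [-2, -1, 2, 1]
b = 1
y = -8

y = (2)(-2) + (-1)(-1) + (-2)(2) + (-2)(1) + 1 = -8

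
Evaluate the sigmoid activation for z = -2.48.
0.07727

sigmoid(-2.48) = 1/(1 + e^(2.48)) = 1/(1 + 11.94) = 0.07727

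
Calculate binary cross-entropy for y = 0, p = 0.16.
L = 0.1744

L = -0·log(0.16) - 1·log(0.84) = -log(0.84) = 0.1744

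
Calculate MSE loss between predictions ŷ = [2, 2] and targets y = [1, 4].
MSE = 2.5

MSE = (1/2)((2-1)² + (2-4)²) = (1/2)(1 + 4) = 2.5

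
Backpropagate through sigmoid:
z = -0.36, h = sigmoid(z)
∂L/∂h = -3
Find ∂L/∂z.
∂L/∂z = -0.7262

σ(-0.36) = 0.411
σ'(-0.36) = σ(-0.36)(1 - σ(-0.36)) = 0.411 × 0.589 = 0.2421
∂L/∂z = ∂L/∂h · σ'(z) = -3 × 0.2421 = -0.7262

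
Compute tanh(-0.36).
-0.3452

tanh(-0.36) = (e^(-0.36) - e^(0.36))/(e^(-0.36) + e^(0.36)) = -0.3452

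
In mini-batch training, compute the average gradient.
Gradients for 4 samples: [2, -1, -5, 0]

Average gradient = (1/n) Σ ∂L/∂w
Average gradient = -1

Average = (1/4)(2 + -1 + -5 + 0) = -4/4 = -1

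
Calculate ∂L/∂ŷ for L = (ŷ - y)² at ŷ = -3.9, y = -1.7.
∂L/∂ŷ = -4.4

∂L/∂ŷ = 2(ŷ - y) = 2(-3.9 - -1.7) = 2(-2.2) = -4.4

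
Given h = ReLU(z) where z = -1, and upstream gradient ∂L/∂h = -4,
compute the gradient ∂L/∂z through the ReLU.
∂L/∂z = 0

h = ReLU(-1) = 0
Since z < 0: ∂h/∂z = 0
∂L/∂z = ∂L/∂h · ∂h/∂z = -4 × 0 = 0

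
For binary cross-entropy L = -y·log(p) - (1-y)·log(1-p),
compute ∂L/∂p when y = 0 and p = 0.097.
∂L/∂p = 1.107

∂L/∂p = -y/p + (1-y)/(1-p) = 0 + 1/0.903 = 1.107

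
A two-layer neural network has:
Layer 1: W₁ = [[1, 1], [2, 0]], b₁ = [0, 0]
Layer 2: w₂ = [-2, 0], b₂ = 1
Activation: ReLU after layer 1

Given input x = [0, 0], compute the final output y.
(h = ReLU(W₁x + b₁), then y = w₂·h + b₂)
y = 1

Layer 1 pre-activation: z₁ = [0, 0]
After ReLU: h = [0, 0]
Layer 2 output: y = -2×0 + 0×0 + 1 = 1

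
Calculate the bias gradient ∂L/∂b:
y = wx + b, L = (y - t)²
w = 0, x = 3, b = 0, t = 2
∂L/∂b = -4

y = wx + b = (0)(3) + 0 = 0
∂L/∂y = 2(y - t) = 2(0 - 2) = -4
∂y/∂b = 1
∂L/∂b = ∂L/∂y · ∂y/∂b = -4 × 1 = -4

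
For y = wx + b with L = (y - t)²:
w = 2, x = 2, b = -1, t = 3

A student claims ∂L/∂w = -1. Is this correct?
Incorrect

y = (2)(2) + -1 = 3
∂L/∂y = 2(y - t) = 2(3 - 3) = 0
∂y/∂w = x = 2
∂L/∂w = 0 × 2 = 0

Claimed value: -1
Incorrect: The correct gradient is 0.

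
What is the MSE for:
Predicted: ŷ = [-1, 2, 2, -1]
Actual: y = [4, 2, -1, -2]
MSE = 8.75

MSE = (1/4)((-1-4)² + (2-2)² + (2--1)² + (-1--2)²) = (1/4)(25 + 0 + 9 + 1) = 8.75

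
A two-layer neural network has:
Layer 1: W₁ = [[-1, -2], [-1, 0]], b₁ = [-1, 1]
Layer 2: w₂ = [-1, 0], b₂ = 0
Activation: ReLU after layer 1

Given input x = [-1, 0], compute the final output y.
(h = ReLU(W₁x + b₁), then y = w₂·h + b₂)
y = 0

Layer 1 pre-activation: z₁ = [0, 2]
After ReLU: h = [0, 2]
Layer 2 output: y = -1×0 + 0×2 + 0 = 0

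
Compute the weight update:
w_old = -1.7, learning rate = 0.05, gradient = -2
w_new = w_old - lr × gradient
w_new = -1.6

w_new = w - η·∂L/∂w = -1.7 - 0.05×(-2) = -1.7 - (-0.1) = -1.6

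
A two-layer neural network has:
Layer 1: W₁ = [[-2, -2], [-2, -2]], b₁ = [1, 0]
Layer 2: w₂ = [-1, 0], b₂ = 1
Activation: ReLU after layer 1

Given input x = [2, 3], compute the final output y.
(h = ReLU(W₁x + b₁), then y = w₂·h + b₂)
y = 1

Layer 1 pre-activation: z₁ = [-9, -10]
After ReLU: h = [0, 0]
Layer 2 output: y = -1×0 + 0×0 + 1 = 1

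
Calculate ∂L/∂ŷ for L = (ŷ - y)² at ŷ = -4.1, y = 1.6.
∂L/∂ŷ = -11.4

∂L/∂ŷ = 2(ŷ - y) = 2(-4.1 - 1.6) = 2(-5.7) = -11.4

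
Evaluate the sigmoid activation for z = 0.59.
0.6434

sigmoid(0.59) = 1/(1 + e^(-0.59)) = 1/(1 + 0.5543) = 0.6434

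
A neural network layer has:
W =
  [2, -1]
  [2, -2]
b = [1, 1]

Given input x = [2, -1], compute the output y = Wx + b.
y = [6, 7]

Wx = [2×2 + -1×-1, 2×2 + -2×-1]
   = [5, 6]
y = Wx + b = [5 + 1, 6 + 1] = [6, 7]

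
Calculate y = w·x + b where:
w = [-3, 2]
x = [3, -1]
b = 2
y = -9

y = (-3)(3) + (2)(-1) + 2 = -9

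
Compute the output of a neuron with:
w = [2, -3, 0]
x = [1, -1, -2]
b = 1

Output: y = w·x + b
y = 6

y = (2)(1) + (-3)(-1) + (0)(-2) + 1 = 6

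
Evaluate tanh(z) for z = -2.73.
-0.9915

tanh(-2.73) = (e^(-2.73) - e^(2.73))/(e^(-2.73) + e^(2.73)) = -0.9915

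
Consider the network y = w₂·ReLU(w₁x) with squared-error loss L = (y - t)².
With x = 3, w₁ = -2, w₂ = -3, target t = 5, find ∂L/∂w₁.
∂L/∂w₁ = 0

Forward pass:
z = w₁x = -2×3 = -6
h = ReLU(-6) = 0
y = w₂h = -3×0 = 0

Backward pass:
∂L/∂y = 2(y - t) = 2(0 - 5) = -10
∂y/∂h = w₂ = -3
∂h/∂z = 0 (ReLU derivative)
∂z/∂w₁ = x = 3

∂L/∂w₁ = -10 × -3 × 0 × 3 = 0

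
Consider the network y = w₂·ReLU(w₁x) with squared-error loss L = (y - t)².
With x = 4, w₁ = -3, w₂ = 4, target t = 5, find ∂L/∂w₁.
∂L/∂w₁ = 0

Forward pass:
z = w₁x = -3×4 = -12
h = ReLU(-12) = 0
y = w₂h = 4×0 = 0

Backward pass:
∂L/∂y = 2(y - t) = 2(0 - 5) = -10
∂y/∂h = w₂ = 4
∂h/∂z = 0 (ReLU derivative)
∂z/∂w₁ = x = 4

∂L/∂w₁ = -10 × 4 × 0 × 4 = 0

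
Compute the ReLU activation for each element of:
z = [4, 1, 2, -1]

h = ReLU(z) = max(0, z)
h = [4, 1, 2, 0]

ReLU applied element-wise: max(0,4)=4, max(0,1)=1, max(0,2)=2, max(0,-1)=0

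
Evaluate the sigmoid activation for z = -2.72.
0.0618

sigmoid(-2.72) = 1/(1 + e^(2.72)) = 1/(1 + 15.18) = 0.0618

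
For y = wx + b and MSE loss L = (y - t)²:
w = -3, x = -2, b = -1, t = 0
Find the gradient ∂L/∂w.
∂L/∂w = -20

y = wx + b = (-3)(-2) + -1 = 5
∂L/∂y = 2(y - t) = 2(5 - 0) = 10
∂y/∂w = x = -2
∂L/∂w = ∂L/∂y · ∂y/∂w = 10 × -2 = -20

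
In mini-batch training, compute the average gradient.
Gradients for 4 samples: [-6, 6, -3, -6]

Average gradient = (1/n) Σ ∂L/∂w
Average gradient = -2.25

Average = (1/4)(-6 + 6 + -3 + -6) = -9/4 = -2.25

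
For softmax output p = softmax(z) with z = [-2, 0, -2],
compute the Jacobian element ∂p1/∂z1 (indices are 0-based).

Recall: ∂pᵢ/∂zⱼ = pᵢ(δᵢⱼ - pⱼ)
∂p1/∂z1 = 0.1676

p = softmax(z) = [0.1065, 0.787, 0.1065]
p1 = 0.787

∂p1/∂z1 = p1(1 - p1) = 0.787 × (1 - 0.787) = 0.1676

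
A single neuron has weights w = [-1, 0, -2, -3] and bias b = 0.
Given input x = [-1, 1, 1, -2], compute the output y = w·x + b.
y = 5

y = (-1)(-1) + (0)(1) + (-2)(1) + (-3)(-2) + 0 = 5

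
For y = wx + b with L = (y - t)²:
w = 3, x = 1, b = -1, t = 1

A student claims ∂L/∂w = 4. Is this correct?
Incorrect

y = (3)(1) + -1 = 2
∂L/∂y = 2(y - t) = 2(2 - 1) = 2
∂y/∂w = x = 1
∂L/∂w = 2 × 1 = 2

Claimed value: 4
Incorrect: The correct gradient is 2.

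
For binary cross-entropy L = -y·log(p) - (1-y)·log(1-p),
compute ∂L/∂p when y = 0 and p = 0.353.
∂L/∂p = 1.546

∂L/∂p = -y/p + (1-y)/(1-p) = 0 + 1/0.647 = 1.546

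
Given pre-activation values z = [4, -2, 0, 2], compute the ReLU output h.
h = [4, 0, 0, 2]

ReLU applied element-wise: max(0,4)=4, max(0,-2)=0, max(0,0)=0, max(0,2)=2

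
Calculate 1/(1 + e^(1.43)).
0.1931

sigmoid(-1.43) = 1/(1 + e^(1.43)) = 1/(1 + 4.179) = 0.1931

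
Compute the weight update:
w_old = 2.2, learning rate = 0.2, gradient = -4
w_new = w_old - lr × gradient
w_new = 3

w_new = w - η·∂L/∂w = 2.2 - 0.2×(-4) = 2.2 - (-0.8) = 3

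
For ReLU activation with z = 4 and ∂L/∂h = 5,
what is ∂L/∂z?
∂L/∂z = 5

h = ReLU(4) = 4
Since z > 0: ∂h/∂z = 1
∂L/∂z = ∂L/∂h · ∂h/∂z = 5 × 1 = 5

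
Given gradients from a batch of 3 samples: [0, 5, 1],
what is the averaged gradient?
Average gradient = 2

Average = (1/3)(0 + 5 + 1) = 6/3 = 2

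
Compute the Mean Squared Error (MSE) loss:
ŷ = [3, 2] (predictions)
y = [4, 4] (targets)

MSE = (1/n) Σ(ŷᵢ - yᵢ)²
MSE = 2.5

MSE = (1/2)((3-4)² + (2-4)²) = (1/2)(1 + 4) = 2.5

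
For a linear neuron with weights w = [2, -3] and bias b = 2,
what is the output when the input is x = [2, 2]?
y = 0

y = (2)(2) + (-3)(2) + 2 = 0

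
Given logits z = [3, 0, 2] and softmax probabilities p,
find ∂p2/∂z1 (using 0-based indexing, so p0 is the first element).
∂p2/∂z1 = -0.009113

p = softmax(z) = [0.7054, 0.03512, 0.2595]
p2 = 0.2595, p1 = 0.03512

∂p2/∂z1 = -p2 × p1 = -0.2595 × 0.03512 = -0.009113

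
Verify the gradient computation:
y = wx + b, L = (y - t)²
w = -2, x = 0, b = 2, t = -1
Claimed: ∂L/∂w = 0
Correct

y = (-2)(0) + 2 = 2
∂L/∂y = 2(y - t) = 2(2 - -1) = 6
∂y/∂w = x = 0
∂L/∂w = 6 × 0 = 0

Claimed value: 0
Correct: The correct gradient is 0.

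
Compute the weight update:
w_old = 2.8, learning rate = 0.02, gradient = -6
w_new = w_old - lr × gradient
w_new = 2.92

w_new = w - η·∂L/∂w = 2.8 - 0.02×(-6) = 2.8 - (-0.12) = 2.92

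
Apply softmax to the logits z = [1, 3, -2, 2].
p = [0.0896, 0.6623, 0.0045, 0.2436]

exp(z) = [2.718, 20.09, 0.1353, 7.389]
Sum = 30.33
p = [0.0896, 0.6623, 0.0045, 0.2436]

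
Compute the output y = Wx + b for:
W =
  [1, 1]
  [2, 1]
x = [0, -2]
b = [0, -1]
y = [-2, -3]

Wx = [1×0 + 1×-2, 2×0 + 1×-2]
   = [-2, -2]
y = Wx + b = [-2 + 0, -2 + -1] = [-2, -3]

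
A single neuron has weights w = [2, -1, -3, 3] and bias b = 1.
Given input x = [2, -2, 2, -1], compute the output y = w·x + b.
y = -2

y = (2)(2) + (-1)(-2) + (-3)(2) + (3)(-1) + 1 = -2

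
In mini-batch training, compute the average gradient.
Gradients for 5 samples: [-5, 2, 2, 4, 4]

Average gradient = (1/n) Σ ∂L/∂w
Average gradient = 1.4

Average = (1/5)(-5 + 2 + 2 + 4 + 4) = 7/5 = 1.4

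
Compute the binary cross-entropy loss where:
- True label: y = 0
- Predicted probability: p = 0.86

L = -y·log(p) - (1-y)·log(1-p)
L = 1.966

L = -0·log(0.86) - 1·log(0.14) = -log(0.14) = 1.966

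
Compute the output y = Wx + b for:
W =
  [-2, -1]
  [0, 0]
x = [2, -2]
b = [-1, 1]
y = [-3, 1]

Wx = [-2×2 + -1×-2, 0×2 + 0×-2]
   = [-2, 0]
y = Wx + b = [-2 + -1, 0 + 1] = [-3, 1]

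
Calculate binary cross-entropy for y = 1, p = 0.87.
L = 0.1393

L = -1·log(0.87) - 0·log(0.13) = -log(0.87) = 0.1393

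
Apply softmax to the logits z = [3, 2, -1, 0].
p = [0.6964, 0.2562, 0.0128, 0.0347]

exp(z) = [20.09, 7.389, 0.3679, 1]
Sum = 28.84
p = [0.6964, 0.2562, 0.0128, 0.0347]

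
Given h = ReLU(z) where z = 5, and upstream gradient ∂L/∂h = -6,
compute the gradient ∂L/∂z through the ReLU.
∂L/∂z = -6

h = ReLU(5) = 5
Since z > 0: ∂h/∂z = 1
∂L/∂z = ∂L/∂h · ∂h/∂z = -6 × 1 = -6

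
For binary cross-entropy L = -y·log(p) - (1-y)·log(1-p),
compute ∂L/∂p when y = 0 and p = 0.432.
∂L/∂p = 1.761

∂L/∂p = -y/p + (1-y)/(1-p) = 0 + 1/0.568 = 1.761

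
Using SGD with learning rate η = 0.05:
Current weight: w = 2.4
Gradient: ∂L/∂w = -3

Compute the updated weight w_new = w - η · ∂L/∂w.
w_new = 2.55

w_new = w - η·∂L/∂w = 2.4 - 0.05×(-3) = 2.4 - (-0.15) = 2.55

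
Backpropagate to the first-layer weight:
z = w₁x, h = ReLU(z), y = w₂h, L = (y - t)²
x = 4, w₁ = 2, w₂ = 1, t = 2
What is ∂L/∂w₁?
∂L/∂w₁ = 48

Forward pass:
z = w₁x = 2×4 = 8
h = ReLU(8) = 8
y = w₂h = 1×8 = 8

Backward pass:
∂L/∂y = 2(y - t) = 2(8 - 2) = 12
∂y/∂h = w₂ = 1
∂h/∂z = 1 (ReLU derivative)
∂z/∂w₁ = x = 4

∂L/∂w₁ = 12 × 1 × 1 × 4 = 48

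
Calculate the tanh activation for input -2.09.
-0.9699

tanh(-2.09) = (e^(-2.09) - e^(2.09))/(e^(-2.09) + e^(2.09)) = -0.9699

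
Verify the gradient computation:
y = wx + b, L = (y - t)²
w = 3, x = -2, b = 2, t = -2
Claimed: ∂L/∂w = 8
Correct

y = (3)(-2) + 2 = -4
∂L/∂y = 2(y - t) = 2(-4 - -2) = -4
∂y/∂w = x = -2
∂L/∂w = -4 × -2 = 8

Claimed value: 8
Correct: The correct gradient is 8.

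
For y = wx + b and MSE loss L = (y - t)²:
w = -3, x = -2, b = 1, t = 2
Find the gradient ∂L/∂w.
∂L/∂w = -20

y = wx + b = (-3)(-2) + 1 = 7
∂L/∂y = 2(y - t) = 2(7 - 2) = 10
∂y/∂w = x = -2
∂L/∂w = ∂L/∂y · ∂y/∂w = 10 × -2 = -20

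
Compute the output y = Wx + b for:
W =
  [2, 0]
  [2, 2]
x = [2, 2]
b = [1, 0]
y = [5, 8]

Wx = [2×2 + 0×2, 2×2 + 2×2]
   = [4, 8]
y = Wx + b = [4 + 1, 8 + 0] = [5, 8]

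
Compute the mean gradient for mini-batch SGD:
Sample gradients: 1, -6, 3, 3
Average gradient = 0.25

Average = (1/4)(1 + -6 + 3 + 3) = 1/4 = 0.25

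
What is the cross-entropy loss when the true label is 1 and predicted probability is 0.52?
L = 0.6539

L = -1·log(0.52) - 0·log(0.48) = -log(0.52) = 0.6539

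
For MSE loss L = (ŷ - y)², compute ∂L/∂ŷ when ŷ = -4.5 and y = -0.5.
∂L/∂ŷ = -8.0

∂L/∂ŷ = 2(ŷ - y) = 2(-4.5 - -0.5) = 2(-4.0) = -8.0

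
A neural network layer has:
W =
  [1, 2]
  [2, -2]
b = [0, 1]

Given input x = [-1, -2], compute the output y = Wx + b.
y = [-5, 3]

Wx = [1×-1 + 2×-2, 2×-1 + -2×-2]
   = [-5, 2]
y = Wx + b = [-5 + 0, 2 + 1] = [-5, 3]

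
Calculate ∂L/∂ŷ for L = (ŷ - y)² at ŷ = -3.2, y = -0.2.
∂L/∂ŷ = -6.0

∂L/∂ŷ = 2(ŷ - y) = 2(-3.2 - -0.2) = 2(-3.0) = -6.0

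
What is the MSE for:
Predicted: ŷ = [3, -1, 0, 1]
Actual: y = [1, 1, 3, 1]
MSE = 4.25

MSE = (1/4)((3-1)² + (-1-1)² + (0-3)² + (1-1)²) = (1/4)(4 + 4 + 9 + 0) = 4.25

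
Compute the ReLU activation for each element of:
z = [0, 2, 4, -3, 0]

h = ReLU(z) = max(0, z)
h = [0, 2, 4, 0, 0]

ReLU applied element-wise: max(0,0)=0, max(0,2)=2, max(0,4)=4, max(0,-3)=0, max(0,0)=0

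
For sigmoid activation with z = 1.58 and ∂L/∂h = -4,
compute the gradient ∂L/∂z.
∂L/∂z = -0.5665

σ(1.58) = 0.8292
σ'(1.58) = σ(1.58)(1 - σ(1.58)) = 0.8292 × 0.1708 = 0.1416
∂L/∂z = ∂L/∂h · σ'(z) = -4 × 0.1416 = -0.5665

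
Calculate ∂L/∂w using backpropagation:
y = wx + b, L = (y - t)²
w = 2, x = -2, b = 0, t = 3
∂L/∂w = 28

y = wx + b = (2)(-2) + 0 = -4
∂L/∂y = 2(y - t) = 2(-4 - 3) = -14
∂y/∂w = x = -2
∂L/∂w = ∂L/∂y · ∂y/∂w = -14 × -2 = 28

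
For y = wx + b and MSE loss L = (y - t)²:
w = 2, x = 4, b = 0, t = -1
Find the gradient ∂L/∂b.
∂L/∂b = 18

y = wx + b = (2)(4) + 0 = 8
∂L/∂y = 2(y - t) = 2(8 - -1) = 18
∂y/∂b = 1
∂L/∂b = ∂L/∂y · ∂y/∂b = 18 × 1 = 18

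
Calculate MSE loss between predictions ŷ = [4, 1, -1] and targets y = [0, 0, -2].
MSE = 6

MSE = (1/3)((4-0)² + (1-0)² + (-1--2)²) = (1/3)(16 + 1 + 1) = 6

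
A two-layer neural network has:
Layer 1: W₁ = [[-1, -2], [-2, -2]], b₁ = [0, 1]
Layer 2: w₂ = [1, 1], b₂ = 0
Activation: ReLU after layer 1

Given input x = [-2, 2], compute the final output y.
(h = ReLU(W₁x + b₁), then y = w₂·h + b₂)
y = 1

Layer 1 pre-activation: z₁ = [-2, 1]
After ReLU: h = [0, 1]
Layer 2 output: y = 1×0 + 1×1 + 0 = 1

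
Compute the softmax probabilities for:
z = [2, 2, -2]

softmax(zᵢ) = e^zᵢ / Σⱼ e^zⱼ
p = [0.4955, 0.4955, 0.0091]

exp(z) = [7.389, 7.389, 0.1353]
Sum = 14.91
p = [0.4955, 0.4955, 0.0091]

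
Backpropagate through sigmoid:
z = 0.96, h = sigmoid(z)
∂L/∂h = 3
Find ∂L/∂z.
∂L/∂z = 0.6006

σ(0.96) = 0.7231
σ'(0.96) = σ(0.96)(1 - σ(0.96)) = 0.7231 × 0.2769 = 0.2002
∂L/∂z = ∂L/∂h · σ'(z) = 3 × 0.2002 = 0.6006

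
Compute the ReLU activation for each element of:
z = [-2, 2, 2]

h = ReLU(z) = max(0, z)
h = [0, 2, 2]

ReLU applied element-wise: max(0,-2)=0, max(0,2)=2, max(0,2)=2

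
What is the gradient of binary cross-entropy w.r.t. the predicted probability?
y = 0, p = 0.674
∂L/∂p = 3.067

∂L/∂p = -y/p + (1-y)/(1-p) = 0 + 1/0.326 = 3.067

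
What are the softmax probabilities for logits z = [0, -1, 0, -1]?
p = [0.3655, 0.1345, 0.3655, 0.1345]

exp(z) = [1, 0.3679, 1, 0.3679]
Sum = 2.736
p = [0.3655, 0.1345, 0.3655, 0.1345]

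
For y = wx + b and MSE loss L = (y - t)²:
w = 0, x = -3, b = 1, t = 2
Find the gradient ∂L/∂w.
∂L/∂w = 6

y = wx + b = (0)(-3) + 1 = 1
∂L/∂y = 2(y - t) = 2(1 - 2) = -2
∂y/∂w = x = -3
∂L/∂w = ∂L/∂y · ∂y/∂w = -2 × -3 = 6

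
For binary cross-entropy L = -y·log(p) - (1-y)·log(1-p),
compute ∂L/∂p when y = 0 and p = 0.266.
∂L/∂p = 1.362

∂L/∂p = -y/p + (1-y)/(1-p) = 0 + 1/0.734 = 1.362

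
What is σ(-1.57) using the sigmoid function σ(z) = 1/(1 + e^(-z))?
0.1722

sigmoid(-1.57) = 1/(1 + e^(1.57)) = 1/(1 + 4.807) = 0.1722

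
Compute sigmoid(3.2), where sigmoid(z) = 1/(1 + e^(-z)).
0.9608

sigmoid(3.2) = 1/(1 + e^(-3.2)) = 1/(1 + 0.04076) = 0.9608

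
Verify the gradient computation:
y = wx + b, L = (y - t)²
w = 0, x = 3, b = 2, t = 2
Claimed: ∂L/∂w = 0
Correct

y = (0)(3) + 2 = 2
∂L/∂y = 2(y - t) = 2(2 - 2) = 0
∂y/∂w = x = 3
∂L/∂w = 0 × 3 = 0

Claimed value: 0
Correct: The correct gradient is 0.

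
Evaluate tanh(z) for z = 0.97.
0.7487

tanh(0.97) = (e^(0.97) - e^(-0.97))/(e^(0.97) + e^(-0.97)) = 0.7487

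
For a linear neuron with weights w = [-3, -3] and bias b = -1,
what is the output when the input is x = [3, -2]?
y = -4

y = (-3)(3) + (-3)(-2) + -1 = -4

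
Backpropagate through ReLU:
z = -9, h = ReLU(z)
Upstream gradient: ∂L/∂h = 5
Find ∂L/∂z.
∂L/∂z = 0

h = ReLU(-9) = 0
Since z < 0: ∂h/∂z = 0
∂L/∂z = ∂L/∂h · ∂h/∂z = 5 × 0 = 0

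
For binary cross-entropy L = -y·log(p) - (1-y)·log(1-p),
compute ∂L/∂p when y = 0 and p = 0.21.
∂L/∂p = 1.266

∂L/∂p = -y/p + (1-y)/(1-p) = 0 + 1/0.79 = 1.266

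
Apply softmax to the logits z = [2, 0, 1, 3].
p = [0.2369, 0.0321, 0.0871, 0.6439]

exp(z) = [7.389, 1, 2.718, 20.09]
Sum = 31.19
p = [0.2369, 0.0321, 0.0871, 0.6439]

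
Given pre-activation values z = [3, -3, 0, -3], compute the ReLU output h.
h = [3, 0, 0, 0]

ReLU applied element-wise: max(0,3)=3, max(0,-3)=0, max(0,0)=0, max(0,-3)=0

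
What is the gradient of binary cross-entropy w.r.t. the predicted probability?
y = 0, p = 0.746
∂L/∂p = 3.937

∂L/∂p = -y/p + (1-y)/(1-p) = 0 + 1/0.254 = 3.937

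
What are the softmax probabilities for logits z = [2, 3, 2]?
p = [0.2119, 0.5761, 0.2119]

exp(z) = [7.389, 20.09, 7.389]
Sum = 34.86
p = [0.2119, 0.5761, 0.2119]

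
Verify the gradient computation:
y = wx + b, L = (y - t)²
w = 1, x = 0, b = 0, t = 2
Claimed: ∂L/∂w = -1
Incorrect

y = (1)(0) + 0 = 0
∂L/∂y = 2(y - t) = 2(0 - 2) = -4
∂y/∂w = x = 0
∂L/∂w = -4 × 0 = 0

Claimed value: -1
Incorrect: The correct gradient is 0.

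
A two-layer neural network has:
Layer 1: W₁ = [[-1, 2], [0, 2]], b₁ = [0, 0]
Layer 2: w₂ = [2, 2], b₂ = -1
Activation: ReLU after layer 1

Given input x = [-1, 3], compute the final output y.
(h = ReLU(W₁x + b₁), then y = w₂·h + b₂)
y = 25

Layer 1 pre-activation: z₁ = [7, 6]
After ReLU: h = [7, 6]
Layer 2 output: y = 2×7 + 2×6 + -1 = 25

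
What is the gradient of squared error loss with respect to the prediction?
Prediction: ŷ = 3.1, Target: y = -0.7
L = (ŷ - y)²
∂L/∂ŷ = 7.6

∂L/∂ŷ = 2(ŷ - y) = 2(3.1 - -0.7) = 2(3.8) = 7.6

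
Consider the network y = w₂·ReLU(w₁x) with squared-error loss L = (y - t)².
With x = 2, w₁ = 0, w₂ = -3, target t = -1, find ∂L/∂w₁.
∂L/∂w₁ = 0

Forward pass:
z = w₁x = 0×2 = 0
h = ReLU(0) = 0
y = w₂h = -3×0 = 0

Backward pass:
∂L/∂y = 2(y - t) = 2(0 - -1) = 2
∂y/∂h = w₂ = -3
∂h/∂z = 0 (ReLU derivative)
∂z/∂w₁ = x = 2

∂L/∂w₁ = 2 × -3 × 0 × 2 = 0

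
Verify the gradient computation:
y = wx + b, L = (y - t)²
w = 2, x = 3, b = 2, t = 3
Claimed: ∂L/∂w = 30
Correct

y = (2)(3) + 2 = 8
∂L/∂y = 2(y - t) = 2(8 - 3) = 10
∂y/∂w = x = 3
∂L/∂w = 10 × 3 = 30

Claimed value: 30
Correct: The correct gradient is 30.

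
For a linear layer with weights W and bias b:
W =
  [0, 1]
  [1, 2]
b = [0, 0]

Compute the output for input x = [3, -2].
y = [-2, -1]

Wx = [0×3 + 1×-2, 1×3 + 2×-2]
   = [-2, -1]
y = Wx + b = [-2 + 0, -1 + 0] = [-2, -1]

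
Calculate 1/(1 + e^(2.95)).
0.04974

sigmoid(-2.95) = 1/(1 + e^(2.95)) = 1/(1 + 19.11) = 0.04974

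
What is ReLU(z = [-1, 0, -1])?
h = [0, 0, 0]

ReLU applied element-wise: max(0,-1)=0, max(0,0)=0, max(0,-1)=0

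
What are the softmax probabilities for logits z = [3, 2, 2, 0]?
p = [0.5601, 0.206, 0.206, 0.0279]

exp(z) = [20.09, 7.389, 7.389, 1]
Sum = 35.86
p = [0.5601, 0.206, 0.206, 0.0279]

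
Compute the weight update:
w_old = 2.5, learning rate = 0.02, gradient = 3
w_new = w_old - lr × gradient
w_new = 2.44

w_new = w - η·∂L/∂w = 2.5 - 0.02×(3) = 2.5 - (0.06) = 2.44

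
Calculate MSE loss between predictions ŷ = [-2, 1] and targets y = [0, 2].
MSE = 2.5

MSE = (1/2)((-2-0)² + (1-2)²) = (1/2)(4 + 1) = 2.5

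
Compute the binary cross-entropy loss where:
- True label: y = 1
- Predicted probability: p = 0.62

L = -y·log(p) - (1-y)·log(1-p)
L = 0.478

L = -1·log(0.62) - 0·log(0.38) = -log(0.62) = 0.478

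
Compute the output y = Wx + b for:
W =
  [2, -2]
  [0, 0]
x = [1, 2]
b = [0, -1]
y = [-2, -1]

Wx = [2×1 + -2×2, 0×1 + 0×2]
   = [-2, 0]
y = Wx + b = [-2 + 0, 0 + -1] = [-2, -1]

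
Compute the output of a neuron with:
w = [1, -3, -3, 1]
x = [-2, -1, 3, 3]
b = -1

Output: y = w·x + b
y = -6

y = (1)(-2) + (-3)(-1) + (-3)(3) + (1)(3) + -1 = -6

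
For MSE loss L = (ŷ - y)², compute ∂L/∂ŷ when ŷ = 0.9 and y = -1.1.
∂L/∂ŷ = 4.0

∂L/∂ŷ = 2(ŷ - y) = 2(0.9 - -1.1) = 2(2.0) = 4.0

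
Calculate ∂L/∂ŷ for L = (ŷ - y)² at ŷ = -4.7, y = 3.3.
∂L/∂ŷ = -16.0

∂L/∂ŷ = 2(ŷ - y) = 2(-4.7 - 3.3) = 2(-8.0) = -16.0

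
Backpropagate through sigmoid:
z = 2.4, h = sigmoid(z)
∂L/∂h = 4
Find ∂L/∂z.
∂L/∂z = 0.305

σ(2.4) = 0.9168
σ'(2.4) = σ(2.4)(1 - σ(2.4)) = 0.9168 × 0.08317 = 0.07625
∂L/∂z = ∂L/∂h · σ'(z) = 4 × 0.07625 = 0.305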